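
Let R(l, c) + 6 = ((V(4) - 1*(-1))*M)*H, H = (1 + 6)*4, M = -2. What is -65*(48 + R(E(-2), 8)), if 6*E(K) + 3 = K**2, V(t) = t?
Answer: 15470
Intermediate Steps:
H = 28 (H = 7*4 = 28)
E(K) = -1/2 + K**2/6
R(l, c) = -286 (R(l, c) = -6 + ((4 - 1*(-1))*(-2))*28 = -6 + ((4 + 1)*(-2))*28 = -6 + (5*(-2))*28 = -6 - 10*28 = -6 - 280 = -286)
-65*(48 + R(E(-2), 8)) = -65*(48 - 286) = -65*(-238) = 15470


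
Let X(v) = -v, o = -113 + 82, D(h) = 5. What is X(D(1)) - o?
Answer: 26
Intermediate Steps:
o = -31
X(D(1)) - o = -1*5 - 1*(-31) = -5 + 31 = 26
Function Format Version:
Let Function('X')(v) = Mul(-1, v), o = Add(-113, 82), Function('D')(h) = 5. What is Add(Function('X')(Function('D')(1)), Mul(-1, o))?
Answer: 26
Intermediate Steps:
o = -31
Add(Function('X')(Function('D')(1)), Mul(-1, o)) = Add(Mul(-1, 5), Mul(-1, -31)) = Add(-5, 31) = 26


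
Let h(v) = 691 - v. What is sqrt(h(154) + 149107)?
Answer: 2*sqrt(37411) ≈ 386.84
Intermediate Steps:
sqrt(h(154) + 149107) = sqrt((691 - 1*154) + 149107) = sqrt((691 - 154) + 149107) = sqrt(537 + 149107) = sqrt(149644) = 2*sqrt(37411)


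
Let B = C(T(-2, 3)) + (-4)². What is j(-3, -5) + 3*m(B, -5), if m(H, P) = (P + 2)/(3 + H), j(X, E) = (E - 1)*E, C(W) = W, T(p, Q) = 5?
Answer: 237/8 ≈ 29.625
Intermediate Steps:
j(X, E) = E*(-1 + E) (j(X, E) = (-1 + E)*E = E*(-1 + E))
B = 21 (B = 5 + (-4)² = 5 + 16 = 21)
m(H, P) = (2 + P)/(3 + H)
j(-3, -5) + 3*m(B, -5) = -5*(-1 - 5) + 3*((2 - 5)/(3 + 21)) = -5*(-6) + 3*(-3/24) = 30 + 3*((1/24)*(-3)) = 30 + 3*(-⅛) = 30 - 3/8 = 237/8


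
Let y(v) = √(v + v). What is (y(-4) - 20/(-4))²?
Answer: 17 + 20*I*√2 ≈ 17.0 + 28.284*I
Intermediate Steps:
y(v) = √2*√v (y(v) = √(2*v) = √2*√v)
(y(-4) - 20/(-4))² = (√2*√(-4) - 20/(-4))² = (√2*(2*I) - 20*(-1)/4)² = (2*I*√2 - 2*(-5/2))² = (2*I*√2 + 5)² = (5 + 2*I*√2)²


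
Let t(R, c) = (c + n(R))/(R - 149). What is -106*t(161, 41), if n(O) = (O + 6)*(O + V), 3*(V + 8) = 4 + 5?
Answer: -1382929/6 ≈ -2.3049e+5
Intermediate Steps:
V = -5 (V = -8 + (4 + 5)/3 = -8 + (1/3)*9 = -8 + 3 = -5)
n(O) = (-5 + O)*(6 + O) (n(O) = (O + 6)*(O - 5) = (6 + O)*(-5 + O) = (-5 + O)*(6 + O))
t(R, c) = (-30 + R + c + R**2)/(-149 + R) (t(R, c) = (c + (-30 + R + R**2))/(R - 149) = (-30 + R + c + R**2)/(-149 + R))
-106*t(161, 41) = -106*(-30 + 161 + 41 + 161**2)/(-149 + 161) = -106*(-30 + 161 + 41 + 25921)/12 = -53*26093/6 = -106*26093/12 = -1382929/6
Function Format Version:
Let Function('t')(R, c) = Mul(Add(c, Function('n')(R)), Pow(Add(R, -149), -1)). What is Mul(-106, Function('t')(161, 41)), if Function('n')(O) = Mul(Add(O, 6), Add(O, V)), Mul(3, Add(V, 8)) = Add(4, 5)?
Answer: Rational(-1382929, 6) ≈ -2.3049e+5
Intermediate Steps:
V = -5 (V = Add(-8, Mul(Rational(1, 3), Add(4, 5))) = Add(-8, Mul(Rational(1, 3), 9)) = Add(-8, 3) = -5)
Function('n')(O) = Mul(Add(-5, O), Add(6, O)) (Function('n')(O) = Mul(Add(O, 6), Add(O, -5)) = Mul(Add(6, O), Add(-5, O)) = Mul(Add(-5, O), Add(6, O)))
Function('t')(R, c) = Mul(Pow(Add(-149, R), -1), Add(-30, R, c, Pow(R, 2))) (Function('t')(R, c) = Mul(Add(c, Add(-30, R, Pow(R, 2))), Pow(Add(R, -149), -1)) = Mul(Add(-30, R, c, Pow(R, 2)), Pow(Add(-149, R), -1)) = Mul(Pow(Add(-149, R), -1), Add(-30, R, c, Pow(R, 2))))
Mul(-106, Function('t')(161, 41)) = Mul(-106, Mul(Pow(Add(-149, 161), -1), Add(-30, 161, 41, Pow(161, 2)))) = Mul(-106, Mul(Pow(12, -1), Add(-30, 161, 41, 25921))) = Mul(-106, Mul(Rational(1, 12), 26093)) = Mul(-106, Rational(26093, 12)) = Rational(-1382929, 6)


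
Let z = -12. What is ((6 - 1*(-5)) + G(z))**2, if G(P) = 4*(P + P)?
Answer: 7225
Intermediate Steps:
G(P) = 8*P (G(P) = 4*(2*P) = 8*P)
((6 - 1*(-5)) + G(z))**2 = ((6 - 1*(-5)) + 8*(-12))**2 = ((6 + 5) - 96)**2 = (11 - 96)**2 = (-85)**2 = 7225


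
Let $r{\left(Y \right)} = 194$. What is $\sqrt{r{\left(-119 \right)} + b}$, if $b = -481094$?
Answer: $10 i \sqrt{4809} \approx 693.47 i$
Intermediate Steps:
$\sqrt{r{\left(-119 \right)} + b} = \sqrt{194 - 481094} = \sqrt{-480900} = 10 i \sqrt{4809}$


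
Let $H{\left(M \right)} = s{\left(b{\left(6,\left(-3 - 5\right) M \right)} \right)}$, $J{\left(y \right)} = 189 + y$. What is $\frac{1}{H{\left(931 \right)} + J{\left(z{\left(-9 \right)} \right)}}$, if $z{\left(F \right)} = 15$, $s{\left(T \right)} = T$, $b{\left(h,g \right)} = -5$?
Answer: $\frac{1}{199} \approx 0.0050251$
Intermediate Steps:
$H{\left(M \right)} = -5$
$\frac{1}{H{\left(931 \right)} + J{\left(z{\left(-9 \right)} \right)}} = \frac{1}{-5 + \left(189 + 15\right)} = \frac{1}{-5 + 204} = \frac{1}{199}$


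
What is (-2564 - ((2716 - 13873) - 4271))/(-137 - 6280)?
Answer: -4288/2139 ≈ -2.0047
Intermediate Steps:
(-2564 - ((2716 - 13873) - 4271))/(-137 - 6280) = (-2564 - (-11157 - 4271))/(-6417) = (-2564 - 1*(-15428))*(-1/6417) = (-2564 + 15428)*(-1/6417) = 12864*(-1/6417) = -4288/2139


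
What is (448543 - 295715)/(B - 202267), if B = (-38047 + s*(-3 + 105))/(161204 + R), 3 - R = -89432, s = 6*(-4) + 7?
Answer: -19152328546/25348019197 ≈ -0.75558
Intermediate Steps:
s = -17 (s = -24 + 7 = -17)
R = 89435 (R = 3 - 1*(-89432) = 3 + 89432 = 89435)
B = -39781/250639 (B = (-38047 - 17*(-3 + 105))/(161204 + 89435) = (-38047 - 17*102)/250639 = (-38047 - 1734)*(1/250639) = -39781*1/250639 = -39781/250639 ≈ -0.15872)
(448543 - 295715)/(B - 202267) = (448543 - 295715)/(-39781/250639 - 202267) = 152828/(-50696038394/250639) = 152828*(-250639/50696038394) = -19152328546/25348019197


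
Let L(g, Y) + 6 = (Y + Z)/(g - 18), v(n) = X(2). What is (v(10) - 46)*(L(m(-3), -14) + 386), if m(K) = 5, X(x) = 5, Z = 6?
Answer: -202868/13 ≈ -15605.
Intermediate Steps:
v(n) = 5
L(g, Y) = -6 + (6 + Y)/(-18 + g) (L(g, Y) = -6 + (Y + 6)/(g - 18) = -6 + (6 + Y)/(-18 + g))
(v(10) - 46)*(L(m(-3), -14) + 386) = (5 - 46)*((114 - 14 - 6*5)/(-18 + 5) + 386) = -41*((114 - 14 - 30)/(-13) + 386) = -41*(-1/13*70 + 386) = -41*(-70/13 + 386) = -41*4948/13 = -202868/13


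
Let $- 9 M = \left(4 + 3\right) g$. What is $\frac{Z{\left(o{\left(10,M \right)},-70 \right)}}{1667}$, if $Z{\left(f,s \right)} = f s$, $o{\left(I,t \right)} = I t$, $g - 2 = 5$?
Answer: $\frac{34300}{15003} \approx 2.2862$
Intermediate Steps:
$g = 7$ ($g = 2 + 5 = 7$)
$M = - \frac{49}{9}$ ($M = - \frac{\left(4 + 3\right) 7}{9} = - \frac{7 \cdot 7}{9} = \left(- \frac{1}{9}\right) 49 = - \frac{49}{9} \approx -5.4444$)
$\frac{Z{\left(o{\left(10,M \right)},-70 \right)}}{1667} = \frac{10 \left(- \frac{49}{9}\right) \left(-70\right)}{1667} = \left(- \frac{490}{9}\right) \left(-70\right) \frac{1}{1667} = \frac{34300}{9} \cdot \frac{1}{1667} = \frac{34300}{15003}$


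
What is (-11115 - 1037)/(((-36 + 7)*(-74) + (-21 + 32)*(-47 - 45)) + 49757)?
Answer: -12152/50891 ≈ -0.23878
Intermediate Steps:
(-11115 - 1037)/(((-36 + 7)*(-74) + (-21 + 32)*(-47 - 45)) + 49757) = -12152/((-29*(-74) + 11*(-92)) + 49757) = -12152/((2146 - 1012) + 49757) = -12152/(1134 + 49757) = -12152/50891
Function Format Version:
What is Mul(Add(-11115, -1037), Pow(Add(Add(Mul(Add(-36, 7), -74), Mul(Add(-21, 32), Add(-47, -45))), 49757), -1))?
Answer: Rational(-12152, 50891) ≈ -0.23878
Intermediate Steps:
Mul(Add(-11115, -1037), Pow(Add(Add(Mul(Add(-36, 7), -74), Mul(Add(-21, 32), Add(-47, -45))), 49757), -1)) = Mul(-12152, Pow(Add(Add(Mul(-29, -74), Mul(11, -92)), 49757), -1)) = Mul(-12152, Pow(Add(Add(2146, -1012), 49757), -1)) = Mul(-12152, Pow(Add(1134, 49757), -1)) = Mul(-12152, Pow(50891, -1)) = Mul(-12152, Rational(1, 50891)) = Rational(-12152, 50891)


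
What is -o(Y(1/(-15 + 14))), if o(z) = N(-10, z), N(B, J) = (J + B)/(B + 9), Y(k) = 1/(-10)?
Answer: -101/10 ≈ -10.100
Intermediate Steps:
Y(k) = -1/10
N(B, J) = (B + J)/(9 + B)
o(z) = 10 - z (o(z) = (-10 + z)/(9 - 10) = (-10 + z)/(-1) = -(-10 + z) = 10 - z)
-o(Y(1/(-15 + 14))) = -(10 - 1*(-1/10)) = -(10 + 1/10) = -1*101/10 = -101/10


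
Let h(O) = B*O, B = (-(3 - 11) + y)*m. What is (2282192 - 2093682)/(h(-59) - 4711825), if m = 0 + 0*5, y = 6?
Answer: -37702/942365 ≈ -0.040008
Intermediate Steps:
m = 0 (m = 0 + 0 = 0)
B = 0 (B = (-(3 - 11) + 6)*0 = (-1*(-8) + 6)*0 = (8 + 6)*0 = 14*0 = 0)
h(O) = 0 (h(O) = 0*O = 0)
(2282192 - 2093682)/(h(-59) - 4711825) = (2282192 - 2093682)/(0 - 4711825) = 188510/(-4711825) = 188510*(-1/4711825) = -37702/942365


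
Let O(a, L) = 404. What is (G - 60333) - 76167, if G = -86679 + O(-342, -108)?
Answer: -222775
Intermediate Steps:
G = -86275 (G = -86679 + 404 = -86275)
(G - 60333) - 76167 = (-86275 - 60333) - 76167 = -146608 - 76167 = -222775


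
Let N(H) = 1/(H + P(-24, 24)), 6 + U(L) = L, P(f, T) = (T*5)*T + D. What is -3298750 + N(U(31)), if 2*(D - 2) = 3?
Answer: -19188828748/5817 ≈ -3.2987e+6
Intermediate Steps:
D = 7/2 (D = 2 + (½)*3 = 2 + 3/2 = 7/2 ≈ 3.5000)
P(f, T) = 7/2 + 5*T² (P(f, T) = (T*5)*T + 7/2 = (5*T)*T + 7/2 = 5*T² + 7/2 = 7/2 + 5*T²)
U(L) = -6 + L
N(H) = 1/(5767/2 + H) (N(H) = 1/(H + (7/2 + 5*24²)) = 1/(H + (7/2 + 5*576)) = 1/(H + (7/2 + 2880)) = 1/(H + 5767/2) = 1/(5767/2 + H))
-3298750 + N(U(31)) = -3298750 + 2/(5767 + 2*(-6 + 31)) = -3298750 + 2/(5767 + 2*25) = -3298750 + 2/(5767 + 50) = -3298750 + 2/5817 = -19188828748/5817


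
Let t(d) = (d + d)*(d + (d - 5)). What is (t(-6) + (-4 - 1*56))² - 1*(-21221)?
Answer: 41957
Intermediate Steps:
t(d) = 2*d*(-5 + 2*d) (t(d) = (2*d)*(d + (-5 + d)) = (2*d)*(-5 + 2*d) = 2*d*(-5 + 2*d))
(t(-6) + (-4 - 1*56))² - 1*(-21221) = (2*(-6)*(-5 + 2*(-6)) + (-4 - 1*56))² - 1*(-21221) = (2*(-6)*(-5 - 12) + (-4 - 56))² + 21221 = (2*(-6)*(-17) - 60)² + 21221 = (204 - 60)² + 21221 = 144² + 21221 = 20736 + 21221 = 41957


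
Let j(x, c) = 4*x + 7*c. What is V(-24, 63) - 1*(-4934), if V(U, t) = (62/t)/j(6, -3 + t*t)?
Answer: 4318527937/875259 ≈ 4934.0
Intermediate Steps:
V(U, t) = 62/(t*(3 + 7*t²)) (V(U, t) = (62/t)/(4*6 + 7*(-3 + t*t)) = (62/t)/(24 + 7*(-3 + t²)) = (62/t)/(24 + (-21 + 7*t²)) = (62/t)/(3 + 7*t²) = 62/(t*(3 + 7*t²)))
V(-24, 63) - 1*(-4934) = 62/(63*(3 + 7*63²)) - 1*(-4934) = 62*(1/63)/(3 + 7*3969) + 4934 = 62*(1/63)/(3 + 27783) + 4934 = 62*(1/63)/27786 + 4934 = 62*(1/63)*(1/27786) + 4934 = 31/875259 + 4934 = 4318527937/875259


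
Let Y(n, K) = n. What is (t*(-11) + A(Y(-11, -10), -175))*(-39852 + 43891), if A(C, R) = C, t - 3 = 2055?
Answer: -91479311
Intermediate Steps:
t = 2058 (t = 3 + 2055 = 2058)
(t*(-11) + A(Y(-11, -10), -175))*(-39852 + 43891) = (2058*(-11) - 11)*(-39852 + 43891) = (-22638 - 11)*4039 = -22649*4039 = -91479311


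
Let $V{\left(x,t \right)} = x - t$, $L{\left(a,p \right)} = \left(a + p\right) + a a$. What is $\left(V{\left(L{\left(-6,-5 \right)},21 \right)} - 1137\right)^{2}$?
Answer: $1283689$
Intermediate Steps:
$L{\left(a,p \right)} = a + p + a^{2}$ ($L{\left(a,p \right)} = \left(a + p\right) + a^{2} = a + p + a^{2}$)
$\left(V{\left(L{\left(-6,-5 \right)},21 \right)} - 1137\right)^{2} = \left(\left(\left(-6 - 5 + \left(-6\right)^{2}\right) - 21\right) - 1137\right)^{2} = \left(\left(\left(-6 - 5 + 36\right) - 21\right) - 1137\right)^{2} = \left(\left(25 - 21\right) - 1137\right)^{2} = \left(4 - 1137\right)^{2} = \left(-1133\right)^{2} = 1283689$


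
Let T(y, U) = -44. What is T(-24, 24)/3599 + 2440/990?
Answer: 873800/356301 ≈ 2.4524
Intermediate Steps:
T(-24, 24)/3599 + 2440/990 = -44/3599 + 2440/990 = -44*1/3599 + 2440*(1/990) = -44/3599 + 244/99 = 873800/356301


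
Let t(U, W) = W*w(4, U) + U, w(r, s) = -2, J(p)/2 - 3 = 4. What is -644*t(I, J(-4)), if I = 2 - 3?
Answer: 18676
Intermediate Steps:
I = -1
J(p) = 14 (J(p) = 6 + 2*4 = 6 + 8 = 14)
t(U, W) = U - 2*W (t(U, W) = W*(-2) + U = -2*W + U = U - 2*W)
-644*t(I, J(-4)) = -644*(-1 - 2*14) = -644*(-1 - 28) = -644*(-29) = 18676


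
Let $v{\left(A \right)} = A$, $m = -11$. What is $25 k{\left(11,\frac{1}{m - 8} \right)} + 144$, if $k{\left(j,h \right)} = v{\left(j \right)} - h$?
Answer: $\frac{7986}{19} \approx 420.32$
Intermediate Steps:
$k{\left(j,h \right)} = j - h$
$25 k{\left(11,\frac{1}{m - 8} \right)} + 144 = 25 \left(11 - \frac{1}{-11 - 8}\right) + 144 = 25 \left(11 - \frac{1}{-19}\right) + 144 = 25 \left(11 - - \frac{1}{19}\right) + 144 = 25 \left(11 + \frac{1}{19}\right) + 144 = 25 \cdot \frac{210}{19} + 144 = \frac{5250}{19} + 144 = \frac{7986}{19}$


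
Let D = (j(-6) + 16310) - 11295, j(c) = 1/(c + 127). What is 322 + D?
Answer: 645778/121 ≈ 5337.0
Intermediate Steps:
j(c) = 1/(127 + c)
D = 606816/121 (D = (1/(127 - 6) + 16310) - 11295 = (1/121 + 16310) - 11295 = 1973511/121 - 11295 = 606816/121 ≈ 5015.0)
322 + D = 322 + 606816/121 = 645778/121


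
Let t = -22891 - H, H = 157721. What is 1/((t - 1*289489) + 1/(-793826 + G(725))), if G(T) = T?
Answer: -793101/372837573202 ≈ -2.1272e-6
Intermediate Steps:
t = -180612 (t = -22891 - 1*157721 = -22891 - 157721 = -180612)
1/((t - 1*289489) + 1/(-793826 + G(725))) = 1/((-180612 - 1*289489) + 1/(-793826 + 725)) = 1/((-180612 - 289489) + 1/(-793101)) = 1/(-470101 - 1/793101) = 1/(-372837573202/793101) = -793101/372837573202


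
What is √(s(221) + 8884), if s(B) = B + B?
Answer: √9326 ≈ 96.571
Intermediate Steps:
s(B) = 2*B
√(s(221) + 8884) = √(2*221 + 8884) = √(442 + 8884) = √9326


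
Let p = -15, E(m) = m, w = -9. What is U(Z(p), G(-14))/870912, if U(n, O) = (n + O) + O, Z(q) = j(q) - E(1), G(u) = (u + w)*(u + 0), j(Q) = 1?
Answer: 23/31104 ≈ 0.00073945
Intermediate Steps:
G(u) = u*(-9 + u) (G(u) = (u - 9)*(u + 0) = (-9 + u)*u = u*(-9 + u))
Z(q) = 0 (Z(q) = 1 - 1*1 = 1 - 1 = 0)
U(n, O) = n + 2*O (U(n, O) = (O + n) + O = n + 2*O)
U(Z(p), G(-14))/870912 = (0 + 2*(-14*(-9 - 14)))/870912 = (0 + 2*(-14*(-23)))*(1/870912) = (0 + 2*322)*(1/870912) = (0 + 644)*(1/870912) = 644*(1/870912) = 23/31104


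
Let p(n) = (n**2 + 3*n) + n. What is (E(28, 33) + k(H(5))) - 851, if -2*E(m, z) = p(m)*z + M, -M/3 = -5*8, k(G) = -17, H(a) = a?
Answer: -15712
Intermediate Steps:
M = 120 (M = -(-15)*8 = -3*(-40) = 120)
p(n) = n**2 + 4*n
E(m, z) = -60 - m*z*(4 + m)/2 (E(m, z) = -((m*(4 + m))*z + 120)/2 = -(m*z*(4 + m) + 120)/2 = -(120 + m*z*(4 + m))/2 = -60 - m*z*(4 + m)/2)
(E(28, 33) + k(H(5))) - 851 = ((-60 - 1/2*28*33*(4 + 28)) - 17) - 851 = ((-60 - 1/2*28*33*32) - 17) - 851 = ((-60 - 14784) - 17) - 851 = (-14844 - 17) - 851 = -14861 - 851 = -15712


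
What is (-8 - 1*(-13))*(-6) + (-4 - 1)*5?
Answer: -55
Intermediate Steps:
(-8 - 1*(-13))*(-6) + (-4 - 1)*5 = (-8 + 13)*(-6) - 5*5 = 5*(-6) - 25 = -30 - 25 = -55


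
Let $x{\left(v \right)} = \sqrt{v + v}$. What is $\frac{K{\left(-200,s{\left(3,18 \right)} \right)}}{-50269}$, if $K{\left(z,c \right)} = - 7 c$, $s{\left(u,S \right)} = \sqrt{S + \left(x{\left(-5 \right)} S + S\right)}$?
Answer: $\frac{21 \sqrt{4 + 2 i \sqrt{10}}}{50269} \approx 0.001001 + 0.00055132 i$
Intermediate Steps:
$x{\left(v \right)} = \sqrt{2} \sqrt{v}$ ($x{\left(v \right)} = \sqrt{2 v} = \sqrt{2} \sqrt{v}$)
$s{\left(u,S \right)} = \sqrt{2 S + i S \sqrt{10}}$ ($s{\left(u,S \right)} = \sqrt{S + \left(\sqrt{2} \sqrt{-5} S + S\right)} = \sqrt{S + \left(\sqrt{2} i \sqrt{5} S + S\right)} = \sqrt{S + \left(i \sqrt{10} S + S\right)} = \sqrt{S + \left(i S \sqrt{10} + S\right)} = \sqrt{S + \left(S + i S \sqrt{10}\right)} = \sqrt{2 S + i S \sqrt{10}}$)
$\frac{K{\left(-200,s{\left(3,18 \right)} \right)}}{-50269} = \frac{\left(-7\right) \sqrt{18 \left(2 + i \sqrt{10}\right)}}{-50269} = - 7 \sqrt{36 + 18 i \sqrt{10}} \left(- \frac{1}{50269}\right) = \frac{7 \sqrt{36 + 18 i \sqrt{10}}}{50269}$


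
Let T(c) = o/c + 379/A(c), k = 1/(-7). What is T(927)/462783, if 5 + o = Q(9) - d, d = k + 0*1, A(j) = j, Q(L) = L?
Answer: 298/333666543 ≈ 8.9311e-7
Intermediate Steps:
k = -⅐ ≈ -0.14286
d = -⅐ (d = -⅐ + 0*1 = -⅐ + 0 = -⅐ ≈ -0.14286)
o = 29/7 (o = -5 + (9 - 1*(-⅐)) = -5 + (9 + ⅐) = -5 + 64/7 = 29/7 ≈ 4.1429)
T(c) = 2682/(7*c) (T(c) = 29/(7*c) + 379/c = 2682/(7*c))
T(927)/462783 = ((2682/7)/927)/462783 = ((2682/7)*(1/927))*(1/462783) = (298/721)*(1/462783) = 298/333666543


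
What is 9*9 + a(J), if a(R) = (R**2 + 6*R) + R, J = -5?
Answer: 71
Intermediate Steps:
a(R) = R**2 + 7*R
9*9 + a(J) = 9*9 - 5*(7 - 5) = 81 - 5*2 = 81 - 10 = 71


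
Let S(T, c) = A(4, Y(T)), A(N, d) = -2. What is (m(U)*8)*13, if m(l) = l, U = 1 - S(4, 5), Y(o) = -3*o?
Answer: 312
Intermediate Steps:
S(T, c) = -2
U = 3 (U = 1 - 1*(-2) = 1 + 2 = 3)
(m(U)*8)*13 = (3*8)*13 = 24*13 = 312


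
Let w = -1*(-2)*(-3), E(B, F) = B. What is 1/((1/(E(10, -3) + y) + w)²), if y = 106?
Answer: 13456/483025 ≈ 0.027858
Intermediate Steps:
w = -6 (w = 2*(-3) = -6)
1/((1/(E(10, -3) + y) + w)²) = 1/((1/(10 + 106) - 6)²) = 1/((1/116 - 6)²) = 1/((-695/116)²) = 1/(483025/13456) = 13456/483025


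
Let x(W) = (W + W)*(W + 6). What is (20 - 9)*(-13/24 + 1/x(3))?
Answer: -1243/216 ≈ -5.7546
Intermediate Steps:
x(W) = 2*W*(6 + W) (x(W) = (2*W)*(6 + W) = 2*W*(6 + W))
(20 - 9)*(-13/24 + 1/x(3)) = (20 - 9)*(-13/24 + 1/(2*3*(6 + 3))) = 11*(-13*1/24 + 1/(2*3*9)) = 11*(-13/24 + 1/54) = 11*(-113/216) = -1243/216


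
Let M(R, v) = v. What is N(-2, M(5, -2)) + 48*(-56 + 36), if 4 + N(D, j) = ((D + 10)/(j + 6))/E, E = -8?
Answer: -3857/4 ≈ -964.25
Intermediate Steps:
N(D, j) = -4 - (10 + D)/(8*(6 + j)) (N(D, j) = -4 + ((D + 10)/(j + 6))/(-8) = -4 + ((10 + D)/(6 + j))*(-⅛) = -4 - (10 + D)/(8*(6 + j)))
N(-2, M(5, -2)) + 48*(-56 + 36) = (-202 - 1*(-2) - 32*(-2))/(8*(6 - 2)) + 48*(-56 + 36) = (⅛)*(-202 + 2 + 64)/4 + 48*(-20) = (⅛)*(¼)*(-136) - 960 = -17/4 - 960 = -3857/4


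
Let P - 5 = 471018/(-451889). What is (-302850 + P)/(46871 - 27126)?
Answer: -136852795223/8922548305 ≈ -15.338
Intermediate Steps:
P = 1788427/451889 (P = 5 + 471018/(-451889) = 5 + 471018*(-1/451889) = 5 - 471018/451889 = 1788427/451889 ≈ 3.9577)
(-302850 + P)/(46871 - 27126) = (-302850 + 1788427/451889)/(46871 - 27126) = -136852795223/451889/19745 = -136852795223/451889*1/19745 = -136852795223/8922548305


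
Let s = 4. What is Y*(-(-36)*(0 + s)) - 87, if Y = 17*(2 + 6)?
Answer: 19497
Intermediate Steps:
Y = 136 (Y = 17*8 = 136)
Y*(-(-36)*(0 + s)) - 87 = 136*(-(-36)*(0 + 4)) - 87 = 136*(-(-36)*4) - 87 = 136*(-9*(-16)) - 87 = 136*144 - 87 = 19584 - 87 = 19497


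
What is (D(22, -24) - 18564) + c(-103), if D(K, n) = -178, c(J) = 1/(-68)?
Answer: -1274457/68 ≈ -18742.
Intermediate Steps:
c(J) = -1/68
(D(22, -24) - 18564) + c(-103) = (-178 - 18564) - 1/68 = -18742 - 1/68 = -1274457/68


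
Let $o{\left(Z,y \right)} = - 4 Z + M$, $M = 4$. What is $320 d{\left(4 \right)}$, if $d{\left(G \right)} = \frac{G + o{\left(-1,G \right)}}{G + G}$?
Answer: $480$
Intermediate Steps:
$o{\left(Z,y \right)} = 4 - 4 Z$ ($o{\left(Z,y \right)} = - 4 Z + 4 = 4 - 4 Z$)
$d{\left(G \right)} = \frac{8 + G}{2 G}$ ($d{\left(G \right)} = \frac{G + \left(4 - -4\right)}{G + G} = \frac{G + \left(4 + 4\right)}{2 G} = \left(G + 8\right) \frac{1}{2 G} = \left(8 + G\right) \frac{1}{2 G} = \frac{8 + G}{2 G}$)
$320 d{\left(4 \right)} = 320 \frac{8 + 4}{2 \cdot 4} = 320 \cdot \frac{1}{2} \cdot \frac{1}{4} \cdot 12 = 320 \cdot \frac{3}{2} = 480$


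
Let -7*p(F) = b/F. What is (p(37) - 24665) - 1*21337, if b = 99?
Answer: -11914617/259 ≈ -46002.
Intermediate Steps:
p(F) = -99/(7*F)
(p(37) - 24665) - 1*21337 = (-99/7/37 - 24665) - 1*21337 = (-99/7*1/37 - 24665) - 21337 = (-99/259 - 24665) - 21337 = -6388334/259 - 21337 = -11914617/259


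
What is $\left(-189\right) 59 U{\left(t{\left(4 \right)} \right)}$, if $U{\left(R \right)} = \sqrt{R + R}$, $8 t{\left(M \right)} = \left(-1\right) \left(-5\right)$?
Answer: $- \frac{11151 \sqrt{5}}{2} \approx -12467.0$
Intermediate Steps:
$t{\left(M \right)} = \frac{5}{8}$ ($t{\left(M \right)} = \frac{\left(-1\right) \left(-5\right)}{8} = \frac{1}{8} \cdot 5 = \frac{5}{8}$)
$U{\left(R \right)} = \sqrt{2} \sqrt{R}$ ($U{\left(R \right)} = \sqrt{2 R} = \sqrt{2} \sqrt{R}$)
$\left(-189\right) 59 U{\left(t{\left(4 \right)} \right)} = \left(-189\right) 59 \sqrt{2} \sqrt{\frac{5}{8}} = - 11151 \sqrt{2} \frac{\sqrt{10}}{4} = - 11151 \frac{\sqrt{5}}{2} = - \frac{11151 \sqrt{5}}{2}$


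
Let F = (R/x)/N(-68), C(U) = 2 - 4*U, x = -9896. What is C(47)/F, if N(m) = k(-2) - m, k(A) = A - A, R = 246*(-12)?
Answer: -5215192/123 ≈ -42400.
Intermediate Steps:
R = -2952
k(A) = 0
N(m) = -m (N(m) = 0 - m = -m)
F = 369/84116 (F = (-2952/(-9896))/((-1*(-68))) = -2952*(-1/9896)/68 = (369/1237)*(1/68) = 369/84116 ≈ 0.0043868)
C(47)/F = (2 - 4*47)/(369/84116) = (2 - 188)*(84116/369) = -186*84116/369 = -5215192/123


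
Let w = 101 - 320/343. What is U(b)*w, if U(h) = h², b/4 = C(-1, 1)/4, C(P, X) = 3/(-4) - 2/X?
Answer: 4153083/5488 ≈ 756.76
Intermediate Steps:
C(P, X) = -¾ - 2/X (C(P, X) = 3*(-¼) - 2/X = -¾ - 2/X)
w = 34323/343 (w = 101 - 320/343 = 34323/343 ≈ 100.07)
b = -11/4 (b = 4*((-¾ - 2/1)/4) = 4*((-¾ - 2*1)*(¼)) = 4*((-¾ - 2)*(¼)) = 4*(-11/4*¼) = 4*(-11/16) = -11/4 ≈ -2.7500)
U(b)*w = (-11/4)²*(34323/343) = (121/16)*(34323/343) = 4153083/5488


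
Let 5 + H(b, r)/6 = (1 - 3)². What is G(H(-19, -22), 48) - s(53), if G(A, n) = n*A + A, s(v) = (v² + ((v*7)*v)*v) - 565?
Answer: -1044677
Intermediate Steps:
H(b, r) = -6 (H(b, r) = -30 + 6*(1 - 3)² = -30 + 6*(-2)² = -30 + 6*4 = -30 + 24 = -6)
s(v) = -565 + v² + 7*v³ (s(v) = (v² + ((7*v)*v)*v) - 565 = (v² + (7*v²)*v) - 565 = (v² + 7*v³) - 565 = -565 + v² + 7*v³)
G(A, n) = A + A*n (G(A, n) = A*n + A = A + A*n)
G(H(-19, -22), 48) - s(53) = -6*(1 + 48) - (-565 + 53² + 7*53³) = -6*49 - (-565 + 2809 + 7*148877) = -294 - (-565 + 2809 + 1042139) = -294 - 1*1044383 = -294 - 1044383 = -1044677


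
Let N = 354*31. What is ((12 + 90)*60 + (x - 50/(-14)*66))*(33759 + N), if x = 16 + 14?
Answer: 1999565100/7 ≈ 2.8565e+8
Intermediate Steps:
x = 30
N = 10974
((12 + 90)*60 + (x - 50/(-14)*66))*(33759 + N) = ((12 + 90)*60 + (30 - 50/(-14)*66))*(33759 + 10974) = (102*60 + (30 - 50*(-1/14)*66))*44733 = (6120 + (30 + (25/7)*66))*44733 = (6120 + (30 + 1650/7))*44733 = (6120 + 1860/7)*44733 = (44700/7)*44733 = 1999565100/7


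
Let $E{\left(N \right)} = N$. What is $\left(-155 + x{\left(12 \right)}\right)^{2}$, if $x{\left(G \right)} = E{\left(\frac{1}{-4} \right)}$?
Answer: $\frac{385641}{16} \approx 24103.0$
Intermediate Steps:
$x{\left(G \right)} = - \frac{1}{4}$ ($x{\left(G \right)} = \frac{1}{-4} = - \frac{1}{4}$)
$\left(-155 + x{\left(12 \right)}\right)^{2} = \left(-155 - \frac{1}{4}\right)^{2} = \left(- \frac{621}{4}\right)^{2} = \frac{385641}{16}$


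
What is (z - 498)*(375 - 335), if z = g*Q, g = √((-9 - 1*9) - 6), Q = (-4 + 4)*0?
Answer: -19920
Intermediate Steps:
Q = 0 (Q = 0*0 = 0)
g = 2*I*√6 (g = √((-9 - 9) - 6) = √(-18 - 6) = √(-24) = 2*I*√6 ≈ 4.899*I)
z = 0 (z = (2*I*√6)*0 = 0)
(z - 498)*(375 - 335) = (0 - 498)*(375 - 335) = -498*40 = -19920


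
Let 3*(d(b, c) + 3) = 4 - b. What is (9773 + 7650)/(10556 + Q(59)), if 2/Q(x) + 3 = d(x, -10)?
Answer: 1271879/770582 ≈ 1.6505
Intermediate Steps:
d(b, c) = -5/3 - b/3 (d(b, c) = -3 + (4 - b)/3 = -3 + (4/3 - b/3) = -5/3 - b/3)
Q(x) = 2/(-14/3 - x/3) (Q(x) = 2/(-3 + (-5/3 - x/3)) = 2/(-14/3 - x/3))
(9773 + 7650)/(10556 + Q(59)) = (9773 + 7650)/(10556 - 6/(14 + 59)) = 17423/(10556 - 6/73) = 17423/(770582/73) = 17423*(73/770582) = 1271879/770582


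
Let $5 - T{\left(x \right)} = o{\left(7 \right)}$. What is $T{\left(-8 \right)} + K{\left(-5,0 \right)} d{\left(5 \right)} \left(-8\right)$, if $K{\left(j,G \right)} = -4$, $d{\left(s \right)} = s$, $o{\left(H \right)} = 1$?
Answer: $164$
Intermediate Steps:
$T{\left(x \right)} = 4$ ($T{\left(x \right)} = 5 - 1 = 4$)
$T{\left(-8 \right)} + K{\left(-5,0 \right)} d{\left(5 \right)} \left(-8\right) = 4 + \left(-4\right) 5 \left(-8\right) = 4 - -160 = 4 + 160 = 164$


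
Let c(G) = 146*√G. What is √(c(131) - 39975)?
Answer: √(-39975 + 146*√131) ≈ 195.71*I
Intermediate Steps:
√(c(131) - 39975) = √(146*√131 - 39975) = √(-39975 + 146*√131)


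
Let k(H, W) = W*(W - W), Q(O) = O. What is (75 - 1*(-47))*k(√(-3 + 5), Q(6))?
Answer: 0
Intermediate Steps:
k(H, W) = 0 (k(H, W) = W*0 = 0)
(75 - 1*(-47))*k(√(-3 + 5), Q(6)) = (75 - 1*(-47))*0 = (75 + 47)*0 = 122*0 = 0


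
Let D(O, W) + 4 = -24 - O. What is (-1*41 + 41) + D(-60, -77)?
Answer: 32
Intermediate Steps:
D(O, W) = -28 - O (D(O, W) = -4 + (-24 - O) = -28 - O)
(-1*41 + 41) + D(-60, -77) = (-1*41 + 41) + (-28 - 1*(-60)) = (-41 + 41) + (-28 + 60) = 0 + 32 = 32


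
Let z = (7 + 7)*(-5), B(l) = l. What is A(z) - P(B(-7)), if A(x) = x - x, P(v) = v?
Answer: 7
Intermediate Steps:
z = -70 (z = 14*(-5) = -70)
A(x) = 0
A(z) - P(B(-7)) = 0 - 1*(-7) = 0 + 7 = 7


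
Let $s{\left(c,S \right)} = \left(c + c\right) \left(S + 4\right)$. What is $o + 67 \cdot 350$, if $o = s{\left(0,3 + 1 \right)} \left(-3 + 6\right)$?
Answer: $23450$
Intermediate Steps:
$s{\left(c,S \right)} = 2 c \left(4 + S\right)$
$o = 0$ ($o = 2 \cdot 0 \left(4 + \left(3 + 1\right)\right) \left(-3 + 6\right) = 2 \cdot 0 \left(4 + 4\right) 3 = 2 \cdot 0 \cdot 8 \cdot 3 = 0 \cdot 3 = 0$)
$o + 67 \cdot 350 = 0 + 67 \cdot 350 = 0 + 23450 = 23450$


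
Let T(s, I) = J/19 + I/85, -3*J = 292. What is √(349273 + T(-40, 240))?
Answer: √327951566421/969 ≈ 590.99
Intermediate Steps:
J = -292/3 (J = -⅓*292 = -292/3 ≈ -97.333)
T(s, I) = -292/57 + I/85 (T(s, I) = -292/3/19 + I/85 = -292/3*1/19 + I*(1/85) = -292/57 + I/85)
√(349273 + T(-40, 240)) = √(349273 + (-292/57 + (1/85)*240)) = √(349273 + (-292/57 + 48/17)) = √(349273 - 2228/969) = √(338443309/969) = √327951566421/969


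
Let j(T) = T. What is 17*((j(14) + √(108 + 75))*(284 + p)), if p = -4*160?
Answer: -84728 - 6052*√183 ≈ -1.6660e+5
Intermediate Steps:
p = -640
17*((j(14) + √(108 + 75))*(284 + p)) = 17*((14 + √(108 + 75))*(284 - 640)) = 17*((14 + √183)*(-356)) = 17*(-4984 - 356*√183) = -84728 - 6052*√183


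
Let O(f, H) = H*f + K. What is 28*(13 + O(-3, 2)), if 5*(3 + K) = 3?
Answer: 644/5 ≈ 128.80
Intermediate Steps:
K = -12/5 (K = -3 + (1/5)*3 = -3 + 3/5 = -12/5 ≈ -2.4000)
O(f, H) = -12/5 + H*f (O(f, H) = H*f - 12/5 = -12/5 + H*f)
28*(13 + O(-3, 2)) = 28*(13 + (-12/5 + 2*(-3))) = 28*(13 + (-12/5 - 6)) = 28*(13 - 42/5) = 28*(23/5) = 644/5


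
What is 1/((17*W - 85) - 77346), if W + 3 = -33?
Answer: -1/78043 ≈ -1.2813e-5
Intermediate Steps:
W = -36 (W = -3 - 33 = -36)
1/((17*W - 85) - 77346) = 1/((17*(-36) - 85) - 77346) = 1/((-612 - 85) - 77346) = 1/(-697 - 77346) = 1/(-78043) = -1/78043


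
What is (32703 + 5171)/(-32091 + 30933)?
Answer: -18937/579 ≈ -32.706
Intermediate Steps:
(32703 + 5171)/(-32091 + 30933) = 37874/(-1158) = 37874*(-1/1158) = -18937/579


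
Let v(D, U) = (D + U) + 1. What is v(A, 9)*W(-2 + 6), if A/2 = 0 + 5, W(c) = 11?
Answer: 220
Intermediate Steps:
A = 10 (A = 2*(0 + 5) = 2*5 = 10)
v(D, U) = 1 + D + U
v(A, 9)*W(-2 + 6) = (1 + 10 + 9)*11 = 20*11 = 220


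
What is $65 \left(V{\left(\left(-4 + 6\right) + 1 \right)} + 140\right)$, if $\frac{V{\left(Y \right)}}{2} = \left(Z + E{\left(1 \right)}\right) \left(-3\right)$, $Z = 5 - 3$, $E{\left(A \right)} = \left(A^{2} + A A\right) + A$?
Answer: $7150$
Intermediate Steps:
$E{\left(A \right)} = A + 2 A^{2}$ ($E{\left(A \right)} = \left(A^{2} + A^{2}\right) + A = 2 A^{2} + A = A + 2 A^{2}$)
$Z = 2$
$V{\left(Y \right)} = -30$ ($V{\left(Y \right)} = 2 \left(2 + 1 \left(1 + 2 \cdot 1\right)\right) \left(-3\right) = 2 \left(2 + 1 \left(1 + 2\right)\right) \left(-3\right) = 2 \left(2 + 1 \cdot 3\right) \left(-3\right) = 2 \left(2 + 3\right) \left(-3\right) = 2 \cdot 5 \left(-3\right) = 2 \left(-15\right) = -30$)
$65 \left(V{\left(\left(-4 + 6\right) + 1 \right)} + 140\right) = 65 \left(-30 + 140\right) = 65 \cdot 110 = 7150$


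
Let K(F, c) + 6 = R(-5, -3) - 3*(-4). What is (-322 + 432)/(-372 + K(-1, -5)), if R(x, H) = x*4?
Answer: -55/193 ≈ -0.28497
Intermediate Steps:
R(x, H) = 4*x
K(F, c) = -14 (K(F, c) = -6 + (4*(-5) - 3*(-4)) = -6 + (-20 + 12) = -6 - 8 = -14)
(-322 + 432)/(-372 + K(-1, -5)) = (-322 + 432)/(-372 - 14) = 110/(-386) = 110*(-1/386) = -55/193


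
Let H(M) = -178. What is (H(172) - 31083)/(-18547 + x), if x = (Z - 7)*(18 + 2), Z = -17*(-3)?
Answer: 31261/17667 ≈ 1.7695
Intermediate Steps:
Z = 51
x = 880 (x = (51 - 7)*(18 + 2) = 44*20 = 880)
(H(172) - 31083)/(-18547 + x) = (-178 - 31083)/(-18547 + 880) = -31261/(-17667) = -31261*(-1/17667) = 31261/17667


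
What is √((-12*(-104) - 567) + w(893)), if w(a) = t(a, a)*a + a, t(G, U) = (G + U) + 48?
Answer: 2*√409834 ≈ 1280.4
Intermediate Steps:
t(G, U) = 48 + G + U
w(a) = a + a*(48 + 2*a) (w(a) = (48 + a + a)*a + a = (48 + 2*a)*a + a = a*(48 + 2*a) + a = a + a*(48 + 2*a))
√((-12*(-104) - 567) + w(893)) = √((-12*(-104) - 567) + 893*(49 + 2*893)) = √((1248 - 567) + 893*(49 + 1786)) = √(681 + 893*1835) = √(681 + 1638655) = √1639336 = 2*√409834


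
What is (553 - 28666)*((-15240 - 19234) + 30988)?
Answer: 98001918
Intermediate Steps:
(553 - 28666)*((-15240 - 19234) + 30988) = -28113*(-34474 + 30988) = -28113*(-3486) = 98001918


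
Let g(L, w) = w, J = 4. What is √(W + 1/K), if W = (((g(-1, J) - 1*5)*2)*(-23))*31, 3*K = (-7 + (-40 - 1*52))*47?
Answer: 5*√137215419/1551 ≈ 37.762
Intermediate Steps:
K = -1551 (K = ((-7 + (-40 - 1*52))*47)/3 = ((-7 + (-40 - 52))*47)/3 = ((-7 - 92)*47)/3 = (-99*47)/3 = (⅓)*(-4653) = -1551)
W = 1426 (W = (((4 - 1*5)*2)*(-23))*31 = (((4 - 5)*2)*(-23))*31 = (-1*2*(-23))*31 = -2*(-23)*31 = 46*31 = 1426)
√(W + 1/K) = √(1426 + 1/(-1551)) = √(1426 - 1/1551) = √(2211725/1551) = 5*√137215419/1551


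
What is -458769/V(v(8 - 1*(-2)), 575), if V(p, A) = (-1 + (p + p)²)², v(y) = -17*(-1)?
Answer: -152923/444675 ≈ -0.34390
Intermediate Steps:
v(y) = 17
V(p, A) = (-1 + 4*p²)² (V(p, A) = (-1 + (2*p)²)² = (-1 + 4*p²)²)
-458769/V(v(8 - 1*(-2)), 575) = -458769/(-1 + 4*17²)² = -458769/(-1 + 4*289)² = -458769/(-1 + 1156)² = -458769/(1155²) = -458769/1334025 = -458769*1/1334025 = -152923/444675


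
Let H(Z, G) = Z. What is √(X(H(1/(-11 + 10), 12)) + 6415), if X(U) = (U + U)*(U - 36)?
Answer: 3*√721 ≈ 80.554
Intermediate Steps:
X(U) = 2*U*(-36 + U) (X(U) = (2*U)*(-36 + U) = 2*U*(-36 + U))
√(X(H(1/(-11 + 10), 12)) + 6415) = √(2*(-36 + 1/(-11 + 10))/(-11 + 10) + 6415) = √(2*(-36 + 1/(-1))/(-1) + 6415) = √(2*(-1)*(-36 - 1) + 6415) = √(2*(-1)*(-37) + 6415) = √(74 + 6415) = √6489 = 3*√721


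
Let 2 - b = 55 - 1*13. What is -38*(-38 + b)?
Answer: 2964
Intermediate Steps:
b = -40 (b = 2 - (55 - 1*13) = 2 - (55 - 13) = 2 - 1*42 = 2 - 42 = -40)
-38*(-38 + b) = -38*(-38 - 40) = -38*(-78) = 2964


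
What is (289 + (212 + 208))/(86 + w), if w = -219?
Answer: -709/133 ≈ -5.3308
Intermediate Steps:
(289 + (212 + 208))/(86 + w) = (289 + (212 + 208))/(86 - 219) = (289 + 420)/(-133) = 709*(-1/133) = -709/133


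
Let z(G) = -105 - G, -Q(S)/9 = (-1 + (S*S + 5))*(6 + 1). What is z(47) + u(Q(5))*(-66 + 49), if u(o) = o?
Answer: 30907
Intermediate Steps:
Q(S) = -252 - 63*S**2 (Q(S) = -9*(-1 + (S*S + 5))*(6 + 1) = -9*(-1 + (S**2 + 5))*7 = -9*(-1 + (5 + S**2))*7 = -9*(4 + S**2)*7 = -9*(28 + 7*S**2) = -252 - 63*S**2)
z(47) + u(Q(5))*(-66 + 49) = (-105 - 1*47) + (-252 - 63*5**2)*(-66 + 49) = (-105 - 47) + (-252 - 63*25)*(-17) = -152 + (-252 - 1575)*(-17) = -152 - 1827*(-17) = -152 + 31059 = 30907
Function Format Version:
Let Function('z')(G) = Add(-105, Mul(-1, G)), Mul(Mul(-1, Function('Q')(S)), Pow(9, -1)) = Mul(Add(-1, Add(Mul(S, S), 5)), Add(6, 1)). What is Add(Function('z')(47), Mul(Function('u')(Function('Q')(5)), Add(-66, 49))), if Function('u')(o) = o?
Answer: 30907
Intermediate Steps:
Function('Q')(S) = Add(-252, Mul(-63, Pow(S, 2))) (Function('Q')(S) = Mul(-9, Mul(Add(-1, Add(Mul(S, S), 5)), Add(6, 1))) = Mul(-9, Mul(Add(-1, Add(Pow(S, 2), 5)), 7)) = Mul(-9, Mul(Add(-1, Add(5, Pow(S, 2))), 7)) = Mul(-9, Mul(Add(4, Pow(S, 2)), 7)) = Mul(-9, Add(28, Mul(7, Pow(S, 2)))) = Add(-252, Mul(-63, Pow(S, 2))))
Add(Function('z')(47), Mul(Function('u')(Function('Q')(5)), Add(-66, 49))) = Add(Add(-105, Mul(-1, 47)), Mul(Add(-252, Mul(-63, Pow(5, 2))), Add(-66, 49))) = Add(Add(-105, -47), Mul(Add(-252, Mul(-63, 25)), -17)) = Add(-152, Mul(Add(-252, -1575), -17)) = Add(-152, Mul(-1827, -17)) = Add(-152, 31059) = 30907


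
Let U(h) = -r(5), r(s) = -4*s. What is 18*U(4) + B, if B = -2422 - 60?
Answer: -2122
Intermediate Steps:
U(h) = 20 (U(h) = -(-4)*5 = -1*(-20) = 20)
B = -2482
18*U(4) + B = 18*20 - 2482 = 360 - 2482 = -2122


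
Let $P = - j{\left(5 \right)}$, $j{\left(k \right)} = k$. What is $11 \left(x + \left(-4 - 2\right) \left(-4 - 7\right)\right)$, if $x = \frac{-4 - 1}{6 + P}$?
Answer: $671$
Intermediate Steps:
$P = -5$ ($P = \left(-1\right) 5 = -5$)
$x = -5$ ($x = \frac{-4 - 1}{6 - 5} = - \frac{5}{1} = \left(-5\right) 1 = -5$)
$11 \left(x + \left(-4 - 2\right) \left(-4 - 7\right)\right) = 11 \left(-5 + \left(-4 - 2\right) \left(-4 - 7\right)\right) = 11 \left(-5 - -66\right) = 11 \left(-5 + 66\right) = 11 \cdot 61 = 671$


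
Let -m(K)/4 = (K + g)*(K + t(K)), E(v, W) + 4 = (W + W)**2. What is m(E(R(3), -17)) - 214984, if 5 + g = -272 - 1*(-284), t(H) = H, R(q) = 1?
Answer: -10896328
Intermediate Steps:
E(v, W) = -4 + 4*W**2 (E(v, W) = -4 + (W + W)**2 = -4 + (2*W)**2 = -4 + 4*W**2)
g = 7 (g = -5 + (-272 - 1*(-284)) = -5 + (-272 + 284) = -5 + 12 = 7)
m(K) = -8*K*(7 + K) (m(K) = -4*(K + 7)*(K + K) = -4*(7 + K)*2*K = -8*K*(7 + K))
m(E(R(3), -17)) - 214984 = 8*(-4 + 4*(-17)**2)*(-7 - (-4 + 4*(-17)**2)) - 214984 = 8*(-4 + 4*289)*(-7 - (-4 + 4*289)) - 214984 = 8*(-4 + 1156)*(-7 - (-4 + 1156)) - 214984 = 8*1152*(-7 - 1*1152) - 214984 = 8*1152*(-7 - 1152) - 214984 = 8*1152*(-1159) - 214984 = -10681344 - 214984 = -10896328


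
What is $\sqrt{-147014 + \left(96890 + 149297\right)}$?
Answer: $\sqrt{99173} \approx 314.92$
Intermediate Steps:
$\sqrt{-147014 + \left(96890 + 149297\right)} = \sqrt{-147014 + 246187} = \sqrt{99173}$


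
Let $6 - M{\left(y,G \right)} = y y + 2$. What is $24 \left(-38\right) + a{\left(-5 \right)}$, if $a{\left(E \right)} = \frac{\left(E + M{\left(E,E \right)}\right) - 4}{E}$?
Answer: $-906$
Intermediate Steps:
$M{\left(y,G \right)} = 4 - y^{2}$ ($M{\left(y,G \right)} = 6 - \left(y y + 2\right) = 6 - \left(y^{2} + 2\right) = 6 - \left(2 + y^{2}\right) = 4 - y^{2}$)
$a{\left(E \right)} = \frac{E - E^{2}}{E}$ ($a{\left(E \right)} = \frac{\left(E - \left(-4 + E^{2}\right)\right) - 4}{E} = \frac{\left(4 + E - E^{2}\right) - 4}{E} = \frac{E - E^{2}}{E}$)
$24 \left(-38\right) + a{\left(-5 \right)} = 24 \left(-38\right) + \left(1 - -5\right) = -912 + \left(1 + 5\right) = -912 + 6 = -906$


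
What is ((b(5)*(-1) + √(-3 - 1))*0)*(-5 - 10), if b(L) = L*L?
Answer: 0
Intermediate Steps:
b(L) = L²
((b(5)*(-1) + √(-3 - 1))*0)*(-5 - 10) = ((5²*(-1) + √(-3 - 1))*0)*(-5 - 10) = ((25*(-1) + √(-4))*0)*(-15) = ((-25 + 2*I)*0)*(-15) = 0*(-15) = 0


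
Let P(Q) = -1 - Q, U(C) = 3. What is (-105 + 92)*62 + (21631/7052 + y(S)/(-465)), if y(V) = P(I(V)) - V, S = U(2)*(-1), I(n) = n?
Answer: -526599185/655836 ≈ -802.94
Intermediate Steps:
S = -3 (S = 3*(-1) = -3)
y(V) = -1 - 2*V (y(V) = (-1 - V) - V = -1 - 2*V)
(-105 + 92)*62 + (21631/7052 + y(S)/(-465)) = (-105 + 92)*62 + (21631/7052 + (-1 - 2*(-3))/(-465)) = -13*62 + (21631*(1/7052) + (-1 + 6)*(-1/465)) = -806 + (21631/7052 + 5*(-1/465)) = -806 + (21631/7052 - 1/93) = -806 + 2004631/655836 = -526599185/655836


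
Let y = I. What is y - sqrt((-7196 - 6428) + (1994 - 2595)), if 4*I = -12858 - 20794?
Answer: -8413 - 5*I*sqrt(569) ≈ -8413.0 - 119.27*I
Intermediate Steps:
I = -8413 (I = (-12858 - 20794)/4 = (1/4)*(-33652) = -8413)
y = -8413
y - sqrt((-7196 - 6428) + (1994 - 2595)) = -8413 - sqrt((-7196 - 6428) + (1994 - 2595)) = -8413 - sqrt(-13624 - 601) = -8413 - sqrt(-14225) = -8413 - 5*I*sqrt(569)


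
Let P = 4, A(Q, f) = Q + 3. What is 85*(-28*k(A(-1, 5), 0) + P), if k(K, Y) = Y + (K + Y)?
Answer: -4420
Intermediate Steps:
A(Q, f) = 3 + Q
k(K, Y) = K + 2*Y
85*(-28*k(A(-1, 5), 0) + P) = 85*(-28*((3 - 1) + 2*0) + 4) = 85*(-28*(2 + 0) + 4) = 85*(-28*2 + 4) = 85*(-56 + 4) = 85*(-52) = -4420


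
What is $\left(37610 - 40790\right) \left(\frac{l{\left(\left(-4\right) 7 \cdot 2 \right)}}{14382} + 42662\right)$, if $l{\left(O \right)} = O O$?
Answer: $- \frac{325191050600}{2397} \approx -1.3567 \cdot 10^{8}$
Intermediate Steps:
$l{\left(O \right)} = O^{2}$
$\left(37610 - 40790\right) \left(\frac{l{\left(\left(-4\right) 7 \cdot 2 \right)}}{14382} + 42662\right) = \left(37610 - 40790\right) \left(\frac{\left(\left(-4\right) 7 \cdot 2\right)^{2}}{14382} + 42662\right) = - 3180 \left(\left(\left(-28\right) 2\right)^{2} \cdot \frac{1}{14382} + 42662\right) = - 3180 \left(\left(-56\right)^{2} \cdot \frac{1}{14382} + 42662\right) = - 3180 \left(3136 \cdot \frac{1}{14382} + 42662\right) = - 3180 \left(\frac{1568}{7191} + 42662\right) = \left(-3180\right) \frac{306784010}{7191} = - \frac{325191050600}{2397}$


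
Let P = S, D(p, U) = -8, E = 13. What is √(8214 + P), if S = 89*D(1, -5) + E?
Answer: 3*√835 ≈ 86.689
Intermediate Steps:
S = -699 (S = 89*(-8) + 13 = -712 + 13 = -699)
P = -699
√(8214 + P) = √(8214 - 699) = √7515 = 3*√835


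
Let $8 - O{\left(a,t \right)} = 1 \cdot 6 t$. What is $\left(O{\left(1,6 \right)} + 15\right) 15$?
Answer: $-195$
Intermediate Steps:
$O{\left(a,t \right)} = 8 - 6 t$ ($O{\left(a,t \right)} = 8 - 1 \cdot 6 t = 8 - 6 t$)
$\left(O{\left(1,6 \right)} + 15\right) 15 = \left(\left(8 - 36\right) + 15\right) 15 = \left(-28 + 15\right) 15 = \left(-13\right) 15 = -195$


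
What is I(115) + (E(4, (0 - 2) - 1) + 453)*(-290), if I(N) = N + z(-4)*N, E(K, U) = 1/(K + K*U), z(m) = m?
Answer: -526715/4 ≈ -1.3168e+5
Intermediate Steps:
I(N) = -3*N (I(N) = N - 4*N = -3*N)
I(115) + (E(4, (0 - 2) - 1) + 453)*(-290) = -3*115 + (1/(4*(1 + ((0 - 2) - 1))) + 453)*(-290) = -345 + (1/(4*(1 + (-2 - 1))) + 453)*(-290) = -345 + (1/(4*(1 - 3)) + 453)*(-290) = -345 + ((1/4)/(-2) + 453)*(-290) = -345 + ((1/4)*(-1/2) + 453)*(-290) = -345 + (-1/8 + 453)*(-290) = -345 + (3623/8)*(-290) = -345 - 525335/4 = -526715/4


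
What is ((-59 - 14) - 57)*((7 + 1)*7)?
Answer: -7280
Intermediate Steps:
((-59 - 14) - 57)*((7 + 1)*7) = (-73 - 57)*(8*7) = -130*56 = -7280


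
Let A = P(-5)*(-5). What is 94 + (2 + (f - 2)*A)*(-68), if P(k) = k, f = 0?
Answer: 3358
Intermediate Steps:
A = 25 (A = -5*(-5) = 25)
94 + (2 + (f - 2)*A)*(-68) = 94 + (2 + (0 - 2)*25)*(-68) = 94 + (2 - 2*25)*(-68) = 94 + (2 - 50)*(-68) = 94 - 48*(-68) = 94 + 3264 = 3358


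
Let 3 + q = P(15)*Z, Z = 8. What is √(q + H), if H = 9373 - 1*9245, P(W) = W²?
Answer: 5*√77 ≈ 43.875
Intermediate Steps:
H = 128 (H = 9373 - 9245 = 128)
q = 1797 (q = -3 + 15²*8 = -3 + 225*8 = -3 + 1800 = 1797)
√(q + H) = √(1797 + 128) = √1925 = 5*√77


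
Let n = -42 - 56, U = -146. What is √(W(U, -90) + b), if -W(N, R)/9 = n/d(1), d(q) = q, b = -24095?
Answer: I*√23213 ≈ 152.36*I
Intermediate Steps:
n = -98
W(N, R) = 882 (W(N, R) = -(-882)/1 = -(-882) = -9*(-98) = 882)
√(W(U, -90) + b) = √(882 - 24095) = √(-23213) = I*√23213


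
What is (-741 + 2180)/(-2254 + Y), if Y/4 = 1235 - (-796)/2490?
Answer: 1791555/3345662 ≈ 0.53549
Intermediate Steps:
Y = 6151892/1245 (Y = 4*(1235 - (-796)/2490) = 4*(1235 - 1*(-398/1245)) = 4*(1235 + 398/1245) = 4*(1537973/1245) = 6151892/1245 ≈ 4941.3)
(-741 + 2180)/(-2254 + Y) = (-741 + 2180)/(-2254 + 6151892/1245) = 1439/(3345662/1245) = 1439*(1245/3345662) = 1791555/3345662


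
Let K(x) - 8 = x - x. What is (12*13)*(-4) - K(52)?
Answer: -632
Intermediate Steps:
K(x) = 8 (K(x) = 8 + (x - x) = 8 + 0 = 8)
(12*13)*(-4) - K(52) = (12*13)*(-4) - 1*8 = 156*(-4) - 8 = -624 - 8 = -632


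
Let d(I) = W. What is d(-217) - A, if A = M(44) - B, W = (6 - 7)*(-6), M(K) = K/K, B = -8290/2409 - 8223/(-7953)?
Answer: 1505234/580569 ≈ 2.5927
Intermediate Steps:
B = -1397611/580569 (B = -8290*1/2409 - 8223*(-1/7953) = -8290/2409 + 2741/2651 = -1397611/580569 ≈ -2.4073)
M(K) = 1
W = 6 (W = -1*(-6) = 6)
d(I) = 6
A = 1978180/580569 (A = 1 - 1*(-1397611/580569) = 1 + 1397611/580569 = 1978180/580569 ≈ 3.4073)
d(-217) - A = 6 - 1*1978180/580569 = 6 - 1978180/580569 = 1505234/580569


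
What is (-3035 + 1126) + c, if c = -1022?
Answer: -2931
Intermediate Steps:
(-3035 + 1126) + c = (-3035 + 1126) - 1022 = -1909 - 1022 = -2931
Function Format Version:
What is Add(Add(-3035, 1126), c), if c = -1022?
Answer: -2931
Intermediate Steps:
Add(Add(-3035, 1126), c) = Add(Add(-3035, 1126), -1022) = Add(-1909, -1022) = -2931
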